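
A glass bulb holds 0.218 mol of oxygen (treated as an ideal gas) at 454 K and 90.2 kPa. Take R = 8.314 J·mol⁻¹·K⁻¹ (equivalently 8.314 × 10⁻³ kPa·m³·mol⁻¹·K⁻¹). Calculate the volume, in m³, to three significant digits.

PV = nRT ⇒ V = nRT/P = (0.218 × 8.314 × 10⁻³ × 454) / 90.2

V ≈ 0.00912 m³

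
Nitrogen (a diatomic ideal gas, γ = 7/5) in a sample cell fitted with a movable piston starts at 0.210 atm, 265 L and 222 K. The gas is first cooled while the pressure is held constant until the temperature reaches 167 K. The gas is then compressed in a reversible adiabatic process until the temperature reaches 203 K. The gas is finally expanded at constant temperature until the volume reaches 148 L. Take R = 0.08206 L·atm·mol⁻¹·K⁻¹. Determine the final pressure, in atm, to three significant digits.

P₄ ≈ 0.344 atm

Isobaric, so V/T is constant: P₂ = P₁; V₂ = V₁·(T₂/T₁) = 199.3 L.
Reversible adiabatic, γ = 7/5: P₃ = P₂·(T₃/T₂)^(γ/(γ−1)) = 0.4159 atm; V₃ = V₂·(T₂/T₃)^(1/(γ−1)) = 122.4 L.
Isothermal, so P V is constant: T₄ = T₃; P₄ = P₃·(V₃/V₄) = 0.3438 atm.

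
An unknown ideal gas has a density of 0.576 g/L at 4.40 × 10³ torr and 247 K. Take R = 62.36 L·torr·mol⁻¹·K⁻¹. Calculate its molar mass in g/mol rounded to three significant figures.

ρ = PM/(RT) ⇒ M = ρRT/P = (0.576 × 62.36 × 247.0) / 4.40e+03

M ≈ 2.02 g/mol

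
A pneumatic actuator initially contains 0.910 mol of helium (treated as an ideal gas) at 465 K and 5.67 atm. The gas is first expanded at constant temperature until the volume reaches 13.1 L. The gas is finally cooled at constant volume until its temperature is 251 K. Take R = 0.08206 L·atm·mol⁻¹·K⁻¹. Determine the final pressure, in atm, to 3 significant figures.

P₃ ≈ 1.43 atm

From PV = nRT: V₁ = nRT₁/P₁ = 6.124 L.
Isothermal, so P V is constant: T₂ = T₁; P₂ = P₁·(V₁/V₂) = 2.651 atm.
V constant ⇒ P ∝ T: V₃ = V₂; P₃ = P₂·(T₃/T₂) = 1.431 atm.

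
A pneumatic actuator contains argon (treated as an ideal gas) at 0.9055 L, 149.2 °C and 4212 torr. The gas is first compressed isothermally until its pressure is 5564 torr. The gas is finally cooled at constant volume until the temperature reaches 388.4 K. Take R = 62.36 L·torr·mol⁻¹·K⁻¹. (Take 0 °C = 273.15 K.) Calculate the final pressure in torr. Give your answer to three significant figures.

Convert: T₁ = 422.3 K.
Isothermal, so P V is constant: T₂ = T₁; V₂ = V₁·(P₁/P₂) = 0.6855 L.
V constant ⇒ P ∝ T: V₃ = V₂; P₃ = P₂·(T₃/T₂) = 5117 torr.

P₃ ≈ 5.12e+03 torr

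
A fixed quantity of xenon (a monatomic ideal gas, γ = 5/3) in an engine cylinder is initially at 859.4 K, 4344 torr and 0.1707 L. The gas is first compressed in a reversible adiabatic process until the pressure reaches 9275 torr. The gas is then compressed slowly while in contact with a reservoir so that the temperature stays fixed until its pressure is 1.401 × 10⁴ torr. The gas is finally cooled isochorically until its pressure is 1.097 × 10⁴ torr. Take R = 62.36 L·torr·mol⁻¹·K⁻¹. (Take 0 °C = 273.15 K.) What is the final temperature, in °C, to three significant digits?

T₄ ≈ 638 °C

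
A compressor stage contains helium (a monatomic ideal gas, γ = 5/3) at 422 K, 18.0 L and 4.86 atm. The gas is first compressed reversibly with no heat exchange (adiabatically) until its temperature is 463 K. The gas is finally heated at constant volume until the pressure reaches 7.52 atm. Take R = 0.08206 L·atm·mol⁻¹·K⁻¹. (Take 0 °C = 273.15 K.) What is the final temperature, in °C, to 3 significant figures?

T₃ ≈ 295 °C

Reversible adiabatic, γ = 5/3: P₂ = P₁·(T₂/T₁)^(γ/(γ−1)) = 6.128 atm; V₂ = V₁·(T₁/T₂)^(1/(γ−1)) = 15.66 L.
V constant ⇒ P ∝ T: V₃ = V₂; T₃ = T₂·(P₃/P₂) = 568.2 K.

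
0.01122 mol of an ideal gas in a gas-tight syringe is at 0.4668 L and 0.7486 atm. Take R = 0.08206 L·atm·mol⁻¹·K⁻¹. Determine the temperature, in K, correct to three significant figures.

T ≈ 380 K

PV = nRT ⇒ T = PV/(nR) = (0.7486 × 0.4668) / (0.01122 × 0.08206)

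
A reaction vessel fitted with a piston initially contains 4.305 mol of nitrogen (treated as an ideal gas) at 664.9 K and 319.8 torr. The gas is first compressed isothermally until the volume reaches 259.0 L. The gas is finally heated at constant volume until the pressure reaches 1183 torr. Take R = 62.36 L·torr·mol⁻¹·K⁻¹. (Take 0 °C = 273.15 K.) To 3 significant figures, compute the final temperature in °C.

From PV = nRT: V₁ = nRT₁/P₁ = 558.2 L.
Isothermal, so P V is constant: T₂ = T₁; P₂ = P₁·(V₁/V₂) = 689.2 torr.
Isochoric, so P/T is constant: V₃ = V₂; T₃ = T₂·(P₃/P₂) = 1141 K.

T₃ ≈ 868 °C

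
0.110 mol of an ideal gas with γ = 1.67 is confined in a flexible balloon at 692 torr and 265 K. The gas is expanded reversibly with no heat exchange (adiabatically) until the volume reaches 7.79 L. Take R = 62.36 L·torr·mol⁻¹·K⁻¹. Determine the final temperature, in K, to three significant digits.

T₂ ≈ 128 K

From PV = nRT: V₁ = nRT₁/P₁ = 2.627 L.
Reversible adiabatic, γ = 1.67: T₂ = T₁·(V₁/V₂)^(γ−1) = 127.9 K; P₂ = P₁·(V₁/V₂)^γ = 112.6 torr.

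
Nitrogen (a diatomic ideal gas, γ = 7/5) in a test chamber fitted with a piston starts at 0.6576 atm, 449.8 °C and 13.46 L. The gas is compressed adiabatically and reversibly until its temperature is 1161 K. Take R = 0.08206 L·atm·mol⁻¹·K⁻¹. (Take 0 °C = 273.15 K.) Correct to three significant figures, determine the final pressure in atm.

P₂ ≈ 3.45 atm

Convert: T₁ = 723.0 K.
Adiabatic (γ = 7/5), T V^(γ−1) and P V^γ constant: P₂ = P₁·(T₂/T₁)^(γ/(γ−1)) = 3.451 atm; V₂ = V₁·(T₁/T₂)^(1/(γ−1)) = 4.118 L.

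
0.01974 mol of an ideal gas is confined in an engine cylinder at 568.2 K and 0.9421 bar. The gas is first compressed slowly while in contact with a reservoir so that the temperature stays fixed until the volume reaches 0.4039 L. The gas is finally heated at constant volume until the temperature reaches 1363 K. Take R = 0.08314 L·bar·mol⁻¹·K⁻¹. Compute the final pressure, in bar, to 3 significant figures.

From PV = nRT: V₁ = nRT₁/P₁ = 0.9898 L.
T constant ⇒ Boyle's law P V = const: T₂ = T₁; P₂ = P₁·(V₁/V₂) = 2.309 bar.
Isochoric, so P/T is constant: V₃ = V₂; P₃ = P₂·(T₃/T₂) = 5.538 bar.

P₃ ≈ 5.54 bar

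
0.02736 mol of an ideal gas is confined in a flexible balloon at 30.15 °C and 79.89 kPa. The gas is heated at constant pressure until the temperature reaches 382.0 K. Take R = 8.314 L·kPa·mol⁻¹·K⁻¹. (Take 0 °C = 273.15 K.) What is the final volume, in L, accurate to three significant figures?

V₂ ≈ 1.09 L

Convert: T₁ = 303.3 K.
From PV = nRT: V₁ = nRT₁/P₁ = 0.8636 L.
P constant ⇒ V ∝ T: P₂ = P₁; V₂ = V₁·(T₂/T₁) = 1.088 L.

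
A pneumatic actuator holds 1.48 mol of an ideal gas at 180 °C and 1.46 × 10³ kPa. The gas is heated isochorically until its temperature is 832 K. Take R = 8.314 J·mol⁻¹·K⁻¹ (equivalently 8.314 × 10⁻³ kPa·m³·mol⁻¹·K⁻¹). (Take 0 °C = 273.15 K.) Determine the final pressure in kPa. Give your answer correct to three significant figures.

P₂ ≈ 2.68e+03 kPa

Convert: T₁ = 453.1 K.
From PV = nRT: V₁ = nRT₁/P₁ = 0.003819 m³.
Isochoric, so P/T is constant: V₂ = V₁; P₂ = P₁·(T₂/T₁) = 2681 kPa.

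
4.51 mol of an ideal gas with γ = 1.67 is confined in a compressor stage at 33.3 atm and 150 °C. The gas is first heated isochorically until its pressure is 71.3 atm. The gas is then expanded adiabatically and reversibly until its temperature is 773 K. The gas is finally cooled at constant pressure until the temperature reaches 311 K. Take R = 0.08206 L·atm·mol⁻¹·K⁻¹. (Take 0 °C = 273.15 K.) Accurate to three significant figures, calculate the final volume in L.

Convert: T₁ = 423.1 K.
From PV = nRT: V₁ = nRT₁/P₁ = 4.703 L.
Isochoric, so P/T is constant: V₂ = V₁; T₂ = T₁·(P₂/P₁) = 906.0 K.
Adiabatic (γ = 1.67), T V^(γ−1) and P V^γ constant: P₃ = P₂·(T₃/T₂)^(γ/(γ−1)) = 48.00 atm; V₃ = V₂·(T₂/T₃)^(1/(γ−1)) = 5.961 L.
Isobaric, so V/T is constant: P₄ = P₃; V₄ = V₃·(T₄/T₃) = 2.398 L.

V₄ ≈ 2.40 L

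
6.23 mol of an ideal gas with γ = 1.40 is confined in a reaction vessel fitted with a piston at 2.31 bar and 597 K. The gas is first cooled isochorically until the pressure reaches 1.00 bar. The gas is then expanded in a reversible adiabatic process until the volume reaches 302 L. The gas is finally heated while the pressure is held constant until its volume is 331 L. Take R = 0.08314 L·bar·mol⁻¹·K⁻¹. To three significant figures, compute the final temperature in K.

T₄ ≈ 205 K

From PV = nRT: V₁ = nRT₁/P₁ = 133.9 L.
V constant ⇒ P ∝ T: V₂ = V₁; T₂ = T₁·(P₂/P₁) = 258.4 K.
Reversible adiabatic, γ = 1.40: T₃ = T₂·(V₂/V₃)^(γ−1) = 186.6 K; P₃ = P₂·(V₂/V₃)^γ = 0.3201 bar.
P constant ⇒ V ∝ T: P₄ = P₃; T₄ = T₃·(V₄/V₃) = 204.6 K.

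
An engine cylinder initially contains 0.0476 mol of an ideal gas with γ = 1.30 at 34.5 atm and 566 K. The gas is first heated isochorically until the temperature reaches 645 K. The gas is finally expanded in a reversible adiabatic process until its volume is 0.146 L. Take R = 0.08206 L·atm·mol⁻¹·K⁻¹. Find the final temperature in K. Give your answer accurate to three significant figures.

From PV = nRT: V₁ = nRT₁/P₁ = 0.06408 L.
Isochoric, so P/T is constant: V₂ = V₁; P₂ = P₁·(T₂/T₁) = 39.32 atm.
Adiabatic (γ = 1.30), T V^(γ−1) and P V^γ constant: T₃ = T₂·(V₂/V₃)^(γ−1) = 503.8 K; P₃ = P₂·(V₂/V₃)^γ = 13.48 atm.

T₃ ≈ 504 K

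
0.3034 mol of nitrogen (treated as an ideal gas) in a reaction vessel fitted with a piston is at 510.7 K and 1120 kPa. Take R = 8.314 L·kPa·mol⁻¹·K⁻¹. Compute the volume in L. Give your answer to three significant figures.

V ≈ 1.15 L

PV = nRT ⇒ V = nRT/P = (0.3034 × 8.314 × 510.7) / 1120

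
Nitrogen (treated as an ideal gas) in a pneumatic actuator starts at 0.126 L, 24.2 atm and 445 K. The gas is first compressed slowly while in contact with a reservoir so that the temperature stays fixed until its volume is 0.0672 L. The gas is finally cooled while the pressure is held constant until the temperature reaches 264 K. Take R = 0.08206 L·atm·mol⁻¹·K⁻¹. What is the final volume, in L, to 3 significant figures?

V₃ ≈ 0.0399 L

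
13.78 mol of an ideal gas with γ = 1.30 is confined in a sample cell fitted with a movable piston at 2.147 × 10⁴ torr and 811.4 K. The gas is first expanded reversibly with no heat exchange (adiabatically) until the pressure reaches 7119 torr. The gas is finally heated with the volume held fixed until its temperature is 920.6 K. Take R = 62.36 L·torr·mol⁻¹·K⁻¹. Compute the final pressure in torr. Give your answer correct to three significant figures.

P₃ ≈ 1.04e+04 torr

From PV = nRT: V₁ = nRT₁/P₁ = 32.48 L.
Adiabatic (γ = 1.30), T V^(γ−1) and P V^γ constant: T₂ = T₁·(P₂/P₁)^((γ−1)/γ) = 628.9 K; V₂ = V₁·(P₁/P₂)^(1/γ) = 75.92 L.
Isochoric, so P/T is constant: V₃ = V₂; P₃ = P₂·(T₃/T₂) = 1.042e+04 torr.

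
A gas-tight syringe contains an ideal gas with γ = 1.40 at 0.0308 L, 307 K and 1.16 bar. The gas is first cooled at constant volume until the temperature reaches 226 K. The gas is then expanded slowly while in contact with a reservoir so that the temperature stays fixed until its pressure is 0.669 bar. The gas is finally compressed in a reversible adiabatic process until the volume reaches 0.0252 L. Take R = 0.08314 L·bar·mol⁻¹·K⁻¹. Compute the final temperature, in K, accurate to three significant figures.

Isochoric, so P/T is constant: V₂ = V₁; P₂ = P₁·(T₂/T₁) = 0.8539 bar.
T constant ⇒ Boyle's law P V = const: T₃ = T₂; V₃ = V₂·(P₂/P₃) = 0.03931 L.
Reversible adiabatic, γ = 1.40: T₄ = T₃·(V₃/V₄)^(γ−1) = 270.0 K; P₄ = P₃·(V₃/V₄)^γ = 1.247 bar.

T₄ ≈ 270 K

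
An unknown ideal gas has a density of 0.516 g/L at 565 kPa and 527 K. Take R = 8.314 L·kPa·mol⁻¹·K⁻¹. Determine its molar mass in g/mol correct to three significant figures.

M ≈ 4.00 g/mol

ρ = PM/(RT) ⇒ M = ρRT/P = (0.516 × 8.314 × 527.0) / 565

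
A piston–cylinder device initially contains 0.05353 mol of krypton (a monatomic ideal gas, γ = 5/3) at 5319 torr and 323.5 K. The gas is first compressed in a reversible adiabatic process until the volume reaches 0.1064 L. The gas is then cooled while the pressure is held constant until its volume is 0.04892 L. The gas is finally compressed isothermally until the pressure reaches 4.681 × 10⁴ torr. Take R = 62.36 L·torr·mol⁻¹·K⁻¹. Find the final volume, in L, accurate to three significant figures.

V₄ ≈ 0.0163 L

From PV = nRT: V₁ = nRT₁/P₁ = 0.2030 L.
Reversible adiabatic, γ = 5/3: T₂ = T₁·(V₁/V₂)^(γ−1) = 497.7 K; P₂ = P₁·(V₁/V₂)^γ = 1.561e+04 torr.
Isobaric, so V/T is constant: P₃ = P₂; T₃ = T₂·(V₃/V₂) = 228.8 K.
T constant ⇒ Boyle's law P V = const: T₄ = T₃; V₄ = V₃·(P₃/P₄) = 0.01632 L.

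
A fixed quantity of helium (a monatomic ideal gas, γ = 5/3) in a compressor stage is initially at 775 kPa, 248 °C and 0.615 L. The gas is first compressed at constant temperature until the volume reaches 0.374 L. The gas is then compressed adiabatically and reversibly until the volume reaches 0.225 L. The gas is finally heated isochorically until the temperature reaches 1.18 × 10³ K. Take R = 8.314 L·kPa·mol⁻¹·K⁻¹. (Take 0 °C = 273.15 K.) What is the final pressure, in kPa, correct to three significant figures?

P₄ ≈ 4.80e+03 kPa

Convert: T₁ = 521.1 K.
Isothermal, so P V is constant: T₂ = T₁; P₂ = P₁·(V₁/V₂) = 1274 kPa.
Adiabatic (γ = 5/3), T V^(γ−1) and P V^γ constant: T₃ = T₂·(V₂/V₃)^(γ−1) = 731.3 K; P₃ = P₂·(V₂/V₃)^γ = 2972 kPa.
Isochoric, so P/T is constant: V₄ = V₃; P₄ = P₃·(T₄/T₃) = 4796 kPa.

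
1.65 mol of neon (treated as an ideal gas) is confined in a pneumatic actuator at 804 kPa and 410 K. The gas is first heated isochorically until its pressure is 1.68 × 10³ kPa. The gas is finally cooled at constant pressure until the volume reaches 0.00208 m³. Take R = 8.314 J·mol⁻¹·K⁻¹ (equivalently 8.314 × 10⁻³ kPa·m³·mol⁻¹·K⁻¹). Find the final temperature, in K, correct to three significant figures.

From PV = nRT: V₁ = nRT₁/P₁ = 0.006996 m³.
Isochoric, so P/T is constant: V₂ = V₁; T₂ = T₁·(P₂/P₁) = 856.7 K.
P constant ⇒ V ∝ T: P₃ = P₂; T₃ = T₂·(V₃/V₂) = 254.7 K.

T₃ ≈ 255 K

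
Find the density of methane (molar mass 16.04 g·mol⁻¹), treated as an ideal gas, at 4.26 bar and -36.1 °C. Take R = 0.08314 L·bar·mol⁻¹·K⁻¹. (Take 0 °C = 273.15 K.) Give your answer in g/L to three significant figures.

ρ = PM/(RT) = (4.26 × 16.04) / (0.08314 × 237.0)

ρ ≈ 3.47 g/L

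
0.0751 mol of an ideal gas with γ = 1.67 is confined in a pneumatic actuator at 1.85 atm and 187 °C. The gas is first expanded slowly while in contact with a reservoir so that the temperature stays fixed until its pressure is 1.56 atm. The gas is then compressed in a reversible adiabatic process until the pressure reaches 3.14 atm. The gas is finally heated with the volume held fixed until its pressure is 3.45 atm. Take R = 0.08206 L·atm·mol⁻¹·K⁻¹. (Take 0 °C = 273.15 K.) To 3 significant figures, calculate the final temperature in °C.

Convert: T₁ = 460.1 K.
From PV = nRT: V₁ = nRT₁/P₁ = 1.533 L.
T constant ⇒ Boyle's law P V = const: T₂ = T₁; V₂ = V₁·(P₁/P₂) = 1.818 L.
Reversible adiabatic, γ = 1.67: T₃ = T₂·(P₃/P₂)^((γ−1)/γ) = 609.2 K; V₃ = V₂·(P₂/P₃)^(1/γ) = 1.196 L.
Isochoric, so P/T is constant: V₄ = V₃; T₄ = T₃·(P₄/P₃) = 669.4 K.

T₄ ≈ 396 °C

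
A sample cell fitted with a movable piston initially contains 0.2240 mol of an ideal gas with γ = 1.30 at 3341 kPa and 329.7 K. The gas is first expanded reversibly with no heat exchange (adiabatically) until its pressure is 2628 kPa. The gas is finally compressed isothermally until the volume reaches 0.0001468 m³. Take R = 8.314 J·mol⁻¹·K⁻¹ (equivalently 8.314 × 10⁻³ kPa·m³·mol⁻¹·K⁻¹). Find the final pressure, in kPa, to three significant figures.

P₃ ≈ 3.96e+03 kPa

From PV = nRT: V₁ = nRT₁/P₁ = 0.0001838 m³.
Reversible adiabatic, γ = 1.30: T₂ = T₁·(P₂/P₁)^((γ−1)/γ) = 311.9 K; V₂ = V₁·(P₁/P₂)^(1/γ) = 0.0002211 m³.
Isothermal, so P V is constant: T₃ = T₂; P₃ = P₂·(V₂/V₃) = 3957 kPa.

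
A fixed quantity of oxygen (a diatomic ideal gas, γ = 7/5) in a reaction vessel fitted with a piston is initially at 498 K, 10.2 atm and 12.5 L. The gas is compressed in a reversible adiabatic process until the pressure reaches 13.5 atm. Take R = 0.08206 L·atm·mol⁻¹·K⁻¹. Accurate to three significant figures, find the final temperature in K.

T₂ ≈ 540 K

Adiabatic (γ = 7/5), T V^(γ−1) and P V^γ constant: T₂ = T₁·(P₂/P₁)^((γ−1)/γ) = 539.5 K; V₂ = V₁·(P₁/P₂)^(1/γ) = 10.23 L.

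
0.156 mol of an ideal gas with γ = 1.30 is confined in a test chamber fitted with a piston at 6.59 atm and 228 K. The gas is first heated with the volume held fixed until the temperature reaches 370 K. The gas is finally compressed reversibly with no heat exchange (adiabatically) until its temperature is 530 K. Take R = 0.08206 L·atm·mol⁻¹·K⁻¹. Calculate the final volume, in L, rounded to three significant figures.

V₃ ≈ 0.134 L

From PV = nRT: V₁ = nRT₁/P₁ = 0.4429 L.
V constant ⇒ P ∝ T: V₂ = V₁; P₂ = P₁·(T₂/T₁) = 10.69 atm.
Adiabatic (γ = 1.30), T V^(γ−1) and P V^γ constant: P₃ = P₂·(T₃/T₂)^(γ/(γ−1)) = 50.75 atm; V₃ = V₂·(T₂/T₃)^(1/(γ−1)) = 0.1337 L.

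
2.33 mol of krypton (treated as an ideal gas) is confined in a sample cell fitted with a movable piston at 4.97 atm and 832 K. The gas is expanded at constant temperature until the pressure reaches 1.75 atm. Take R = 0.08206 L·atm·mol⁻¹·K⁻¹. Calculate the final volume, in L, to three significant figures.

From PV = nRT: V₁ = nRT₁/P₁ = 32.01 L.
Isothermal, so P V is constant: T₂ = T₁; V₂ = V₁·(P₁/P₂) = 90.90 L.

V₂ ≈ 90.9 L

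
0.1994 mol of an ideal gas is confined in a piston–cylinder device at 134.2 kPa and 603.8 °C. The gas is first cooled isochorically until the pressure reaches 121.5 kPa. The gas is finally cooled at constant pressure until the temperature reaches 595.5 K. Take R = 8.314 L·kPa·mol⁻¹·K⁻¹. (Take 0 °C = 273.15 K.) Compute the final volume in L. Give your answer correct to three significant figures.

V₃ ≈ 8.13 L

Convert: T₁ = 876.9 K.
From PV = nRT: V₁ = nRT₁/P₁ = 10.83 L.
Isochoric, so P/T is constant: V₂ = V₁; T₂ = T₁·(P₂/P₁) = 794.0 K.
P constant ⇒ V ∝ T: P₃ = P₂; V₃ = V₂·(T₃/T₂) = 8.125 L.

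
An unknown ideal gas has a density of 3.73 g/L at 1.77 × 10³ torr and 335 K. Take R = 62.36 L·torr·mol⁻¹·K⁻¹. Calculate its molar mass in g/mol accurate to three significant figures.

M ≈ 44.0 g/mol

ρ = PM/(RT) ⇒ M = ρRT/P = (3.73 × 62.36 × 335.0) / 1.77e+03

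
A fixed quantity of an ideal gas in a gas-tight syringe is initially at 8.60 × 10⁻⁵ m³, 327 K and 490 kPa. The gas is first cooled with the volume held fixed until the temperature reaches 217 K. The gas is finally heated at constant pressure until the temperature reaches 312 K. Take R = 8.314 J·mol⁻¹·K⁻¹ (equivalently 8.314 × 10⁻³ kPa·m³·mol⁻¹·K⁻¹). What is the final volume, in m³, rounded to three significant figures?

V₃ ≈ 0.000124 m³

V constant ⇒ P ∝ T: V₂ = V₁; P₂ = P₁·(T₂/T₁) = 325.2 kPa.
Isobaric, so V/T is constant: P₃ = P₂; V₃ = V₂·(T₃/T₂) = 0.0001236 m³.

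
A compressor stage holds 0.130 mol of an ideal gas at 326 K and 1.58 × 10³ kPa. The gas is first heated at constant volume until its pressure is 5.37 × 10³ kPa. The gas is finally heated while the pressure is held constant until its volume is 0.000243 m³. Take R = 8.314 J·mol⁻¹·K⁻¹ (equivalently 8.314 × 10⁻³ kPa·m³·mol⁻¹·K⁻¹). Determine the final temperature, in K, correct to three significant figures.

T₃ ≈ 1.21e+03 K

From PV = nRT: V₁ = nRT₁/P₁ = 0.0002230 m³.
V constant ⇒ P ∝ T: V₂ = V₁; T₂ = T₁·(P₂/P₁) = 1108 K.
Isobaric, so V/T is constant: P₃ = P₂; T₃ = T₂·(V₃/V₂) = 1207 K.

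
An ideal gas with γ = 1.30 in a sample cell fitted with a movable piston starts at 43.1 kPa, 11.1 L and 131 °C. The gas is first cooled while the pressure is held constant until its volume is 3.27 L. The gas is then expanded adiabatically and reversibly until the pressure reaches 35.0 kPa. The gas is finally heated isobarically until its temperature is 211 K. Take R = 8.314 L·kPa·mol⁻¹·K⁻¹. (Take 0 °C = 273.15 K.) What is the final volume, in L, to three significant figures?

V₄ ≈ 7.14 L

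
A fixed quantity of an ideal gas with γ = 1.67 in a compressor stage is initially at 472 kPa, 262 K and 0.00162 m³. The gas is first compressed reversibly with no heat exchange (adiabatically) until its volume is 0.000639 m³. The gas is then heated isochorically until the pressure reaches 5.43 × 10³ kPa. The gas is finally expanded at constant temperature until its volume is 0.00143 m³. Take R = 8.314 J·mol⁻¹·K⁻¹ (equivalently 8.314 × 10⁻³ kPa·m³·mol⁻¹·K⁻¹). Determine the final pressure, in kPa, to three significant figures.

Reversible adiabatic, γ = 1.67: T₂ = T₁·(V₁/V₂)^(γ−1) = 488.6 K; P₂ = P₁·(V₁/V₂)^γ = 2232 kPa.
V constant ⇒ P ∝ T: V₃ = V₂; T₃ = T₂·(P₃/P₂) = 1189 K.
Isothermal, so P V is constant: T₄ = T₃; P₄ = P₃·(V₃/V₄) = 2426 kPa.

P₄ ≈ 2.43e+03 kPa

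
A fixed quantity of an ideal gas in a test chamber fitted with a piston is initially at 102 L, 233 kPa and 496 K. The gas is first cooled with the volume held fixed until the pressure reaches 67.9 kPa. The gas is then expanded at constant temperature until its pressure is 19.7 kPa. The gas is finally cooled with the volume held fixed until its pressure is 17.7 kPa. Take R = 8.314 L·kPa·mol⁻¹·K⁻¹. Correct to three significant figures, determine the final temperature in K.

T₄ ≈ 130 K

V constant ⇒ P ∝ T: V₂ = V₁; T₂ = T₁·(P₂/P₁) = 144.5 K.
Isothermal, so P V is constant: T₃ = T₂; V₃ = V₂·(P₂/P₃) = 351.6 L.
V constant ⇒ P ∝ T: V₄ = V₃; T₄ = T₃·(P₄/P₃) = 129.9 K.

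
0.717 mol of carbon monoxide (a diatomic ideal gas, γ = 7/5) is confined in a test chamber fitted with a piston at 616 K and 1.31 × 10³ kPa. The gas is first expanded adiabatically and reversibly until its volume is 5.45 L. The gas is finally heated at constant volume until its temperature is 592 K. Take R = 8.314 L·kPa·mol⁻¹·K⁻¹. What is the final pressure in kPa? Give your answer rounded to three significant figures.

P₃ ≈ 648 kPa

From PV = nRT: V₁ = nRT₁/P₁ = 2.803 L.
Reversible adiabatic, γ = 7/5: T₂ = T₁·(V₁/V₂)^(γ−1) = 472.1 K; P₂ = P₁·(V₁/V₂)^γ = 516.4 kPa.
V constant ⇒ P ∝ T: V₃ = V₂; P₃ = P₂·(T₃/T₂) = 647.5 kPa.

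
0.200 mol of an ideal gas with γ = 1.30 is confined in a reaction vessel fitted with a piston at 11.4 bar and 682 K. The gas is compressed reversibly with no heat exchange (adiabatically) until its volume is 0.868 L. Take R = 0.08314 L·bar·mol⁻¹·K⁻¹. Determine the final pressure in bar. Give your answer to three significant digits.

P₂ ≈ 13.6 bar

From PV = nRT: V₁ = nRT₁/P₁ = 0.9948 L.
Reversible adiabatic, γ = 1.30: T₂ = T₁·(V₁/V₂)^(γ−1) = 710.5 K; P₂ = P₁·(V₁/V₂)^γ = 13.61 bar.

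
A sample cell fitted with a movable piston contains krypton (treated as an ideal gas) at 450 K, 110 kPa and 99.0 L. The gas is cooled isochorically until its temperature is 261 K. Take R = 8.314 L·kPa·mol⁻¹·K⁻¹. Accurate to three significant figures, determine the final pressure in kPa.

V constant ⇒ P ∝ T: V₂ = V₁; P₂ = P₁·(T₂/T₁) = 63.80 kPa.

P₂ ≈ 63.8 kPa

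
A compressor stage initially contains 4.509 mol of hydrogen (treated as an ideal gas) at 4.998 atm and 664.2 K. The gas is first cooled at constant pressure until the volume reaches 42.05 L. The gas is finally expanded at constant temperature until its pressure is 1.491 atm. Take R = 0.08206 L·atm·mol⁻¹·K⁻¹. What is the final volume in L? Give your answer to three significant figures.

From PV = nRT: V₁ = nRT₁/P₁ = 49.17 L.
Isobaric, so V/T is constant: P₂ = P₁; T₂ = T₁·(V₂/V₁) = 568.0 K.
Isothermal, so P V is constant: T₃ = T₂; V₃ = V₂·(P₂/P₃) = 141.0 L.

V₃ ≈ 141 L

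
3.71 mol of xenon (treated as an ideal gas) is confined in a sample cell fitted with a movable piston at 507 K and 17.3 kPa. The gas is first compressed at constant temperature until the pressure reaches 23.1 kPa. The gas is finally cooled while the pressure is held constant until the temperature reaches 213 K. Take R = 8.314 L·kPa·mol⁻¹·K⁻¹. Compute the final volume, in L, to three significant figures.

V₃ ≈ 284 L

From PV = nRT: V₁ = nRT₁/P₁ = 904.0 L.
Isothermal, so P V is constant: T₂ = T₁; V₂ = V₁·(P₁/P₂) = 677.0 L.
Isobaric, so V/T is constant: P₃ = P₂; V₃ = V₂·(T₃/T₂) = 284.4 L.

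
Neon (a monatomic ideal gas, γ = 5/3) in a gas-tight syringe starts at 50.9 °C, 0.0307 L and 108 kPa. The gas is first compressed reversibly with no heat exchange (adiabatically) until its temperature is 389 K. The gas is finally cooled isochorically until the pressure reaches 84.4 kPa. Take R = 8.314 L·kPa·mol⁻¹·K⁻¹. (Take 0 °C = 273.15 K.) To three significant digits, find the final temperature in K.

Convert: T₁ = 324.0 K.
Reversible adiabatic, γ = 5/3: P₂ = P₁·(T₂/T₁)^(γ/(γ−1)) = 170.5 kPa; V₂ = V₁·(T₁/T₂)^(1/(γ−1)) = 0.02334 L.
Isochoric, so P/T is constant: V₃ = V₂; T₃ = T₂·(P₃/P₂) = 192.5 K.

T₃ ≈ 193 K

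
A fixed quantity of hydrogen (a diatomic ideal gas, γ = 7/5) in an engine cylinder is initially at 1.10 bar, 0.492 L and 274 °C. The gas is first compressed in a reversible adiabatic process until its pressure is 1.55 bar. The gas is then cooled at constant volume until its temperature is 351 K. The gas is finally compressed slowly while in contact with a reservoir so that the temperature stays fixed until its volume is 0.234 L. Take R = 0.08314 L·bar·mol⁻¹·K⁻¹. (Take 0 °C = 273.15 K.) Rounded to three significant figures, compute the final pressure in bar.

Convert: T₁ = 547.1 K.
Adiabatic (γ = 7/5), T V^(γ−1) and P V^γ constant: T₂ = T₁·(P₂/P₁)^((γ−1)/γ) = 603.5 K; V₂ = V₁·(P₁/P₂)^(1/γ) = 0.3851 L.
Isochoric, so P/T is constant: V₃ = V₂; P₃ = P₂·(T₃/T₂) = 0.9015 bar.
Isothermal, so P V is constant: T₄ = T₃; P₄ = P₃·(V₃/V₄) = 1.484 bar.

P₄ ≈ 1.48 bar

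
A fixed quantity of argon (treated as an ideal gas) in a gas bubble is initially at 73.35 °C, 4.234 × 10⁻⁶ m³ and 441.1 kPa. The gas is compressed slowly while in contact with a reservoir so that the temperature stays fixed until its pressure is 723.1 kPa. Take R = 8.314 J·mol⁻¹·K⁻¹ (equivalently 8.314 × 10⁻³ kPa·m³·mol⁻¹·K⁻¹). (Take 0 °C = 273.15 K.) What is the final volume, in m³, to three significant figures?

V₂ ≈ 2.58e-06 m³

Convert: T₁ = 346.5 K.
Isothermal, so P V is constant: T₂ = T₁; V₂ = V₁·(P₁/P₂) = 2.583e-06 m³.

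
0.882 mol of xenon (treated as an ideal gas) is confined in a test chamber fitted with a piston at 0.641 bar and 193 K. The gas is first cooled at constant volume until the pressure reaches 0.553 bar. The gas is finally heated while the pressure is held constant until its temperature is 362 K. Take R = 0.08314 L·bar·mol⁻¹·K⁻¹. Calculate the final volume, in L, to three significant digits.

V₃ ≈ 48.0 L

From PV = nRT: V₁ = nRT₁/P₁ = 22.08 L.
V constant ⇒ P ∝ T: V₂ = V₁; T₂ = T₁·(P₂/P₁) = 166.5 K.
Isobaric, so V/T is constant: P₃ = P₂; V₃ = V₂·(T₃/T₂) = 48.00 L.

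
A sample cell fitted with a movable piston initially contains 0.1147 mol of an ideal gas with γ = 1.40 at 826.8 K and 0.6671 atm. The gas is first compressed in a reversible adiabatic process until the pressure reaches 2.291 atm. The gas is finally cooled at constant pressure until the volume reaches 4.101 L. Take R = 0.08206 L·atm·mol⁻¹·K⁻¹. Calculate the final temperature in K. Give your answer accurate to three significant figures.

T₃ ≈ 998 K

From PV = nRT: V₁ = nRT₁/P₁ = 11.67 L.
Reversible adiabatic, γ = 1.40: T₂ = T₁·(P₂/P₁)^((γ−1)/γ) = 1176 K; V₂ = V₁·(P₁/P₂)^(1/γ) = 4.832 L.
Isobaric, so V/T is constant: P₃ = P₂; T₃ = T₂·(V₃/V₂) = 998.2 K.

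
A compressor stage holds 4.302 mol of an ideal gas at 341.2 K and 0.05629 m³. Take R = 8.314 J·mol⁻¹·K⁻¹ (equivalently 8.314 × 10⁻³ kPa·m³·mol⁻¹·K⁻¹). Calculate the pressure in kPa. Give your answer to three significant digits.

PV = nRT ⇒ P = nRT/V = (4.302 × 8.314 × 10⁻³ × 341.2) / 0.05629

P ≈ 217 kPa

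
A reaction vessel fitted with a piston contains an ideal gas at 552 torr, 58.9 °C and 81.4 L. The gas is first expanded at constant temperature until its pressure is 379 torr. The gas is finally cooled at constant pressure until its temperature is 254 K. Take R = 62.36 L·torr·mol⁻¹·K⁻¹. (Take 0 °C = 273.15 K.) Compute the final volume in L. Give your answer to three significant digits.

V₃ ≈ 90.7 L

Convert: T₁ = 332.0 K.
Isothermal, so P V is constant: T₂ = T₁; V₂ = V₁·(P₁/P₂) = 118.6 L.
P constant ⇒ V ∝ T: P₃ = P₂; V₃ = V₂·(T₃/T₂) = 90.69 L.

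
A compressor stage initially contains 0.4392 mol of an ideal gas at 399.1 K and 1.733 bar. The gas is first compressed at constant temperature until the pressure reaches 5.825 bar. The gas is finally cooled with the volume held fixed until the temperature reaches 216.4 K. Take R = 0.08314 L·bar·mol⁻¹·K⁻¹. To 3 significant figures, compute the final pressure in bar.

P₃ ≈ 3.16 bar

From PV = nRT: V₁ = nRT₁/P₁ = 8.409 L.
T constant ⇒ Boyle's law P V = const: T₂ = T₁; V₂ = V₁·(P₁/P₂) = 2.502 L.
Isochoric, so P/T is constant: V₃ = V₂; P₃ = P₂·(T₃/T₂) = 3.158 bar.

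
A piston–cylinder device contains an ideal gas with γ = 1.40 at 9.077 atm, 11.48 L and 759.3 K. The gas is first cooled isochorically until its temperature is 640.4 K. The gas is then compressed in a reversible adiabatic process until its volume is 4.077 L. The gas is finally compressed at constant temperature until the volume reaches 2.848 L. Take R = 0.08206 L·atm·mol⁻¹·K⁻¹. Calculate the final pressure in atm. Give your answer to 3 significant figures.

P₄ ≈ 46.7 atm

V constant ⇒ P ∝ T: V₂ = V₁; P₂ = P₁·(T₂/T₁) = 7.656 atm.
Adiabatic (γ = 1.40), T V^(γ−1) and P V^γ constant: T₃ = T₂·(V₂/V₃)^(γ−1) = 968.9 K; P₃ = P₂·(V₂/V₃)^γ = 32.62 atm.
T constant ⇒ Boyle's law P V = const: T₄ = T₃; P₄ = P₃·(V₃/V₄) = 46.69 atm.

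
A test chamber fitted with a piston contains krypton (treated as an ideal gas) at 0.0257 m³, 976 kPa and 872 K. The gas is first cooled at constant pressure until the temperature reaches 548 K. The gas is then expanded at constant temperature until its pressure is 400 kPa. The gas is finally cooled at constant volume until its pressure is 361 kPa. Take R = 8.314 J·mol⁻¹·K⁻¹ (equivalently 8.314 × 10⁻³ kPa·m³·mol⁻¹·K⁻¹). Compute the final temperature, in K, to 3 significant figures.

T₄ ≈ 495 K

P constant ⇒ V ∝ T: P₂ = P₁; V₂ = V₁·(T₂/T₁) = 0.01615 m³.
T constant ⇒ Boyle's law P V = const: T₃ = T₂; V₃ = V₂·(P₂/P₃) = 0.03941 m³.
Isochoric, so P/T is constant: V₄ = V₃; T₄ = T₃·(P₄/P₃) = 494.6 K.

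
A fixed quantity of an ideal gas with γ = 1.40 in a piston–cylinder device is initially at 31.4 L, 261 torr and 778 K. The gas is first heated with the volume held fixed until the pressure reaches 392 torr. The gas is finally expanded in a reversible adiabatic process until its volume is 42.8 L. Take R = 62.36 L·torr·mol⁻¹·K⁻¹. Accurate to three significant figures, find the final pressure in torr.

Isochoric, so P/T is constant: V₂ = V₁; T₂ = T₁·(P₂/P₁) = 1168 K.
Adiabatic (γ = 1.40), T V^(γ−1) and P V^γ constant: T₃ = T₂·(V₂/V₃)^(γ−1) = 1032 K; P₃ = P₂·(V₂/V₃)^γ = 254.1 torr.

P₃ ≈ 254 torr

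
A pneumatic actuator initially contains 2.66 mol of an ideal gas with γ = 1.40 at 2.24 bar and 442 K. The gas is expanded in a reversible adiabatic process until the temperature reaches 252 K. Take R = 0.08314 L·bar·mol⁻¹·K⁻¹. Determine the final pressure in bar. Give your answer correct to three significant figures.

P₂ ≈ 0.313 bar

From PV = nRT: V₁ = nRT₁/P₁ = 43.64 L.
Adiabatic (γ = 1.40), T V^(γ−1) and P V^γ constant: P₂ = P₁·(T₂/T₁)^(γ/(γ−1)) = 0.3135 bar; V₂ = V₁·(T₁/T₂)^(1/(γ−1)) = 177.8 L.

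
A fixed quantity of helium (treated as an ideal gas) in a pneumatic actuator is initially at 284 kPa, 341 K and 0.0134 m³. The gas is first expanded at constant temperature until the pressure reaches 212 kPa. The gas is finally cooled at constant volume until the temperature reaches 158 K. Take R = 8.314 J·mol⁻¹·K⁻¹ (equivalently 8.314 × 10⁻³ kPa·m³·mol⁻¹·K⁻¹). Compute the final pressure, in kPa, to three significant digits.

Isothermal, so P V is constant: T₂ = T₁; V₂ = V₁·(P₁/P₂) = 0.01795 m³.
V constant ⇒ P ∝ T: V₃ = V₂; P₃ = P₂·(T₃/T₂) = 98.23 kPa.

P₃ ≈ 98.2 kPa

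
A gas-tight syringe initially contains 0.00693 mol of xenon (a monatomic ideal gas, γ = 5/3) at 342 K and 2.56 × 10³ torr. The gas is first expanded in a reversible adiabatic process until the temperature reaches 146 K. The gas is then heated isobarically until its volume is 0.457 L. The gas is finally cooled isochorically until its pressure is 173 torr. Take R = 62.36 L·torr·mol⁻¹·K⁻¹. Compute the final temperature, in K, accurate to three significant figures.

From PV = nRT: V₁ = nRT₁/P₁ = 0.05773 L.
Adiabatic (γ = 5/3), T V^(γ−1) and P V^γ constant: P₂ = P₁·(T₂/T₁)^(γ/(γ−1)) = 304.8 torr; V₂ = V₁·(T₁/T₂)^(1/(γ−1)) = 0.2070 L.
Isobaric, so V/T is constant: P₃ = P₂; T₃ = T₂·(V₃/V₂) = 322.4 K.
V constant ⇒ P ∝ T: V₄ = V₃; T₄ = T₃·(P₄/P₃) = 182.9 K.

T₄ ≈ 183 K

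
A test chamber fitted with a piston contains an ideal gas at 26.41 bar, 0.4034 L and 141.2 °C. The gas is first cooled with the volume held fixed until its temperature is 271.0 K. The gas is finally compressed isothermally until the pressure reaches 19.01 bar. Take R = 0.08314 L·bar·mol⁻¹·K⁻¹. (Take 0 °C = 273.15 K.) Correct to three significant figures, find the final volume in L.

Convert: T₁ = 414.3 K.
V constant ⇒ P ∝ T: V₂ = V₁; P₂ = P₁·(T₂/T₁) = 17.27 bar.
Isothermal, so P V is constant: T₃ = T₂; V₃ = V₂·(P₂/P₃) = 0.3665 L.

V₃ ≈ 0.367 L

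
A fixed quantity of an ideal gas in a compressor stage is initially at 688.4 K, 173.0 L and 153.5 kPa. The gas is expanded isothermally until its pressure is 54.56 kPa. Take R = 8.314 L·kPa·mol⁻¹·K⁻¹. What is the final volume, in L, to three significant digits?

V₂ ≈ 487 L

Isothermal, so P V is constant: T₂ = T₁; V₂ = V₁·(P₁/P₂) = 486.7 L.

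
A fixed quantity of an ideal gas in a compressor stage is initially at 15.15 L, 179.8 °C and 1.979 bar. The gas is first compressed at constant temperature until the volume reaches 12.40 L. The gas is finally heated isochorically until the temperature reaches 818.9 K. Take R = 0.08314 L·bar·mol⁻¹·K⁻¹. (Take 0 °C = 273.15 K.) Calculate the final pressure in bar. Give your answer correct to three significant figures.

P₃ ≈ 4.37 bar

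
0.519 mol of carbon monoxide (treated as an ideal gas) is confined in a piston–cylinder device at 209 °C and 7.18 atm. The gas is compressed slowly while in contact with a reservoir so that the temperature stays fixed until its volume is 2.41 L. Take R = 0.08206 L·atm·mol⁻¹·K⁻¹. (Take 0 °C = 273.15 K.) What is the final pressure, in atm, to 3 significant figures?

Convert: T₁ = 482.1 K.
From PV = nRT: V₁ = nRT₁/P₁ = 2.860 L.
Isothermal, so P V is constant: T₂ = T₁; P₂ = P₁·(V₁/V₂) = 8.520 atm.

P₂ ≈ 8.52 atm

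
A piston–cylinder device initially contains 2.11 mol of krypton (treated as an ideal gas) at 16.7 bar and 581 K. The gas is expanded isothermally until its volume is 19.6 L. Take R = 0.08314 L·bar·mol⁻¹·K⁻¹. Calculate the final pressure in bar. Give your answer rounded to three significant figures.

P₂ ≈ 5.20 bar

From PV = nRT: V₁ = nRT₁/P₁ = 6.103 L.
T constant ⇒ Boyle's law P V = const: T₂ = T₁; P₂ = P₁·(V₁/V₂) = 5.200 bar.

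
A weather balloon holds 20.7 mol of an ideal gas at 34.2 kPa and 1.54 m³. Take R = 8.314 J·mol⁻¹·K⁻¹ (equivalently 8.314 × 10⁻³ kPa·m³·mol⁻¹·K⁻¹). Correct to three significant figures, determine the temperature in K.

T ≈ 306 K

PV = nRT ⇒ T = PV/(nR) = (34.2 × 1.54) / (20.7 × 8.314 × 10⁻³)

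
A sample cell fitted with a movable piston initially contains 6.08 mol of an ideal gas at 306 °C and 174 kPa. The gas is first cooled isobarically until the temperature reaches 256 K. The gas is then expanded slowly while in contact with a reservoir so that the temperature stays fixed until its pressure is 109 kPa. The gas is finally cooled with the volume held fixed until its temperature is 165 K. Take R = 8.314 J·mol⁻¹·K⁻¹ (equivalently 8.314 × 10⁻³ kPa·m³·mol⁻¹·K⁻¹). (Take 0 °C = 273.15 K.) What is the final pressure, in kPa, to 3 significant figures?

Convert: T₁ = 579.1 K.
From PV = nRT: V₁ = nRT₁/P₁ = 0.1683 m³.
P constant ⇒ V ∝ T: P₂ = P₁; V₂ = V₁·(T₂/T₁) = 0.07437 m³.
Isothermal, so P V is constant: T₃ = T₂; V₃ = V₂·(P₂/P₃) = 0.1187 m³.
V constant ⇒ P ∝ T: V₄ = V₃; P₄ = P₃·(T₄/T₃) = 70.25 kPa.

P₄ ≈ 70.3 kPa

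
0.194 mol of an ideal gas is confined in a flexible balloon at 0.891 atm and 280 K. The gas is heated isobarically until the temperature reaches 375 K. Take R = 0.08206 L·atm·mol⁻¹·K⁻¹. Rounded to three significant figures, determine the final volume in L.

V₂ ≈ 6.70 L

From PV = nRT: V₁ = nRT₁/P₁ = 5.003 L.
Isobaric, so V/T is constant: P₂ = P₁; V₂ = V₁·(T₂/T₁) = 6.700 L.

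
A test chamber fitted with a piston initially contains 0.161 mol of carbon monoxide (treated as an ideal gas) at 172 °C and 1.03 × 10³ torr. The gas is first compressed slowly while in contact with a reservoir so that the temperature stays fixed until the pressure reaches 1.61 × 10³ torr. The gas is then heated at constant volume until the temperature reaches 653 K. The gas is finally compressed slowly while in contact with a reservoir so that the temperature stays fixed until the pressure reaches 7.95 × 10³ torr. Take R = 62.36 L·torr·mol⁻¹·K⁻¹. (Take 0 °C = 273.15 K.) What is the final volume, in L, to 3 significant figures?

V₄ ≈ 0.825 L

Convert: T₁ = 445.1 K.
From PV = nRT: V₁ = nRT₁/P₁ = 4.339 L.
Isothermal, so P V is constant: T₂ = T₁; V₂ = V₁·(P₁/P₂) = 2.776 L.
Isochoric, so P/T is constant: V₃ = V₂; P₃ = P₂·(T₃/T₂) = 2362 torr.
Isothermal, so P V is constant: T₄ = T₃; V₄ = V₃·(P₃/P₄) = 0.8247 L.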